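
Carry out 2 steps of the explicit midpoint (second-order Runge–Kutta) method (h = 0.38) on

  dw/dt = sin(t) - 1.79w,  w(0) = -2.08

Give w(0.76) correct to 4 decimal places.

Midpoint: k1 = f(t_n, w_n); k2 = f(t_n + h/2, w_n + (h/2)·k1); w_{n+1} = w_n + h·k2.
t=0.000000, w=-2.080000:
  k1 = f(0.000000, -2.080000) = 3.723200
  k2 = f(0.190000, -1.372592) = 2.645799
  w ← -2.080000 + 0.38·2.645799 = -1.074597
t=0.380000, w=-1.074597:
  k1 = f(0.380000, -1.074597) = 2.294448
  k2 = f(0.570000, -0.638651) = 1.682818
  w ← -1.074597 + 0.38·1.682818 = -0.435126
w(0.76) ≈ -0.4351

-0.4351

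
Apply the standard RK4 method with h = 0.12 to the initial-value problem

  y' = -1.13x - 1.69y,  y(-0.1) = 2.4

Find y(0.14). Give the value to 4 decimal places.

RK4: k1 = f(x_n, y_n); k2 = f(x_n + h/2, y_n + (h/2)·k1); k3 = f(x_n + h/2, y_n + (h/2)·k2); k4 = f(x_n + h, y_n + h·k3); y_{n+1} = y_n + (h/6)·(k1 + 2k2 + 2k3 + k4).
x=-0.100000, y=2.400000:
  k1 = f(-0.100000, 2.400000) = -3.943000
  k2 = f(-0.040000, 2.163420) = -3.610980
  k3 = f(-0.040000, 2.183341) = -3.644647
  k4 = f(0.020000, 1.962642) = -3.339466
  y ← 2.400000 + (0.12/6)·(k1 + 2k2 + 2k3 + k4) = 1.964126
x=0.020000, y=1.964126:
  k1 = f(0.020000, 1.964126) = -3.341972
  k2 = f(0.080000, 1.763607) = -3.070896
  k3 = f(0.080000, 1.779872) = -3.098383
  k4 = f(0.140000, 1.592320) = -2.849220
  y ← 1.964126 + (0.12/6)·(k1 + 2k2 + 2k3 + k4) = 1.593531
y(0.14) ≈ 1.5935

1.5935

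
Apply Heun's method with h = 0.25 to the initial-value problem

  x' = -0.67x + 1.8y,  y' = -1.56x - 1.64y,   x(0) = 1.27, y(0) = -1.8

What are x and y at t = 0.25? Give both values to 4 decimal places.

0.3875, -1.4076

Heun on (x,y): k1 = f(t_n, state_n); k2 = f(t_n + h, state_n + h·k1); state_{n+1} = state_n + (h/2)·(k1 + k2).
0.000000: (1.270000, -1.800000)
  k1 = (-4.090900, 0.970800)
  predictor → (0.247275, -1.557300)
  k2 = (-2.968814, 2.168223)
  → (0.387536, -1.407622)
(x(0.25), y(0.25)) ≈ (0.3875, -1.4076)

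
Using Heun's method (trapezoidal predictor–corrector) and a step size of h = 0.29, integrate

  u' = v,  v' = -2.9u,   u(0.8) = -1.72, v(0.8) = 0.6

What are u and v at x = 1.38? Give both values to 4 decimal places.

Heun on (u,v): k1 = f(x_n, state_n); k2 = f(x_n + h, state_n + h·k1); state_{n+1} = state_n + (h/2)·(k1 + k2).
0.800000: (-1.720000, 0.600000)
  k1 = (0.600000, 4.988000)
  predictor → (-1.546000, 2.046520)
  k2 = (2.046520, 4.483400)
  → (-1.336255, 1.973353)
1.090000: (-1.336255, 1.973353)
  k1 = (1.973353, 3.875138)
  predictor → (-0.763982, 3.097143)
  k2 = (3.097143, 2.215548)
  → (-0.601033, 2.856503)
(u(1.38), v(1.38)) ≈ (-0.6010, 2.8565)

-0.6010, 2.8565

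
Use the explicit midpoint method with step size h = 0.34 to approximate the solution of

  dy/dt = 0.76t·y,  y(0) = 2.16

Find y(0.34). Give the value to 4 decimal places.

2.2549

Midpoint: k1 = f(t_n, y_n); k2 = f(t_n + h/2, y_n + (h/2)·k1); y_{n+1} = y_n + h·k2.
t=0.000000, y=2.160000:
  k1 = f(0.000000, 2.160000) = 0.000000
  k2 = f(0.170000, 2.160000) = 0.279072
  y ← 2.160000 + 0.34·0.279072 = 2.254884
y(0.34) ≈ 2.2549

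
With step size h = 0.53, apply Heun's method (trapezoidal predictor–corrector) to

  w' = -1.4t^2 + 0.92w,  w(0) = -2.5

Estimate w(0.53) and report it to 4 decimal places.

Heun: k1 = f(t_n, w_n); k2 = f(t_n + h, w_n + h·k1); w_{n+1} = w_n + (h/2)·(k1 + k2).
t=0.000000, w=-2.500000:
  k1 = f(0.000000, -2.500000) = -2.300000
  k2 = f(0.530000, -3.719000) = -3.814740
  w ← -2.500000 + (0.53/2)·(-2.300000 + (-3.814740)) = -4.120406
w(0.53) ≈ -4.1204

-4.1204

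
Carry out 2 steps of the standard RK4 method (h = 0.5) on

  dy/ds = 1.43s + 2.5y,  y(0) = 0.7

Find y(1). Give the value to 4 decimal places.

RK4: k1 = f(s_n, y_n); k2 = f(s_n + h/2, y_n + (h/2)·k1); k3 = f(s_n + h/2, y_n + (h/2)·k2); k4 = f(s_n + h, y_n + h·k3); y_{n+1} = y_n + (h/6)·(k1 + 2k2 + 2k3 + k4).
s=0.000000, y=0.700000:
  k1 = f(0.000000, 0.700000) = 1.750000
  k2 = f(0.250000, 1.137500) = 3.201250
  k3 = f(0.250000, 1.500312) = 4.108281
  k4 = f(0.500000, 2.754141) = 7.600352
  y ← 0.700000 + (0.5/6)·(k1 + 2k2 + 2k3 + k4) = 2.697451
s=0.500000, y=2.697451:
  k1 = f(0.500000, 2.697451) = 7.458628
  k2 = f(0.750000, 4.562108) = 12.477770
  k3 = f(0.750000, 5.816894) = 15.614734
  k4 = f(1.000000, 10.504818) = 27.692046
  y ← 2.697451 + (0.5/6)·(k1 + 2k2 + 2k3 + k4) = 10.308758
y(1) ≈ 10.3088

10.3088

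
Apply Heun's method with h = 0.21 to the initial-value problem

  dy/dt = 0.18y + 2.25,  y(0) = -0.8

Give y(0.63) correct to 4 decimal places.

0.6046

Heun: k1 = f(t_n, y_n); k2 = f(t_n + h, y_n + h·k1); y_{n+1} = y_n + (h/2)·(k1 + k2).
t=0.000000, y=-0.800000:
  k1 = f(0.000000, -0.800000) = 2.106000
  k2 = f(0.210000, -0.357740) = 2.185607
  y ← -0.800000 + (0.21/2)·(2.106000 + 2.185607) = -0.349381
t=0.210000, y=-0.349381:
  k1 = f(0.210000, -0.349381) = 2.187111
  k2 = f(0.420000, 0.109912) = 2.269784
  y ← -0.349381 + (0.21/2)·(2.187111 + 2.269784) = 0.118593
t=0.420000, y=0.118593:
  k1 = f(0.420000, 0.118593) = 2.271347
  k2 = f(0.630000, 0.595576) = 2.357204
  y ← 0.118593 + (0.21/2)·(2.271347 + 2.357204) = 0.604591
y(0.63) ≈ 0.6046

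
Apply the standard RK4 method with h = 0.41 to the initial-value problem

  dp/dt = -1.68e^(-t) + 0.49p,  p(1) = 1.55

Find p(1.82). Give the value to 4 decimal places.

1.8792

RK4: k1 = f(t_n, p_n); k2 = f(t_n + h/2, p_n + (h/2)·k1); k3 = f(t_n + h/2, p_n + (h/2)·k2); k4 = f(t_n + h, p_n + h·k3); p_{n+1} = p_n + (h/6)·(k1 + 2k2 + 2k3 + k4).
t=1.000000, p=1.550000:
  k1 = f(1.000000, 1.550000) = 0.141463
  k2 = f(1.205000, 1.579000) = 0.270227
  k3 = f(1.205000, 1.605397) = 0.283162
  k4 = f(1.410000, 1.666096) = 0.406226
  p ← 1.550000 + (0.41/6)·(k1 + 2k2 + 2k3 + k4) = 1.663055
t=1.410000, p=1.663055:
  k1 = f(1.410000, 1.663055) = 0.404736
  k2 = f(1.615000, 1.746026) = 0.521417
  k3 = f(1.615000, 1.769946) = 0.533137
  k4 = f(1.820000, 1.881641) = 0.649801
  p ← 1.663055 + (0.41/6)·(k1 + 2k2 + 2k3 + k4) = 1.879238
p(1.82) ≈ 1.8792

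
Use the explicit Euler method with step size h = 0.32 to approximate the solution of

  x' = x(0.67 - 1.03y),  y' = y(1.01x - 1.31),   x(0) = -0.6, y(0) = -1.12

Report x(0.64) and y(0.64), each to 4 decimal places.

Euler on (x,y): x_{n+1} = x_n + h·x', y_{n+1} = y_n + h·y'.
0.000000: (-0.600000, -1.120000); f=(-1.094160, 2.145920) → (-0.950131, -0.433306)
0.320000: (-0.950131, -0.433306); f=(-1.060636, 0.983444) → (-1.289535, -0.118603)
(x(0.64), y(0.64)) ≈ (-1.2895, -0.1186)

-1.2895, -0.1186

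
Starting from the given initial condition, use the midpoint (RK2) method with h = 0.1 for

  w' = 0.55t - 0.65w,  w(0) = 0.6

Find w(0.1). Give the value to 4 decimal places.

0.5650

Midpoint: k1 = f(t_n, w_n); k2 = f(t_n + h/2, w_n + (h/2)·k1); w_{n+1} = w_n + h·k2.
t=0.000000, w=0.600000:
  k1 = f(0.000000, 0.600000) = -0.390000
  k2 = f(0.050000, 0.580500) = -0.349825
  w ← 0.600000 + 0.1·(-0.349825) = 0.565017
w(0.1) ≈ 0.5650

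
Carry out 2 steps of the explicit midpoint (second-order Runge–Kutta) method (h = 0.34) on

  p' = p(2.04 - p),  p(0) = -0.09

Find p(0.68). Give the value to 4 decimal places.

-0.3732

Midpoint: k1 = f(x_n, p_n); k2 = f(x_n + h/2, p_n + (h/2)·k1); p_{n+1} = p_n + h·k2.
x=0.000000, p=-0.090000:
  k1 = f(0.000000, -0.090000) = -0.191700
  k2 = f(0.170000, -0.122589) = -0.265110
  p ← -0.090000 + 0.34·(-0.265110) = -0.180137
x=0.340000, p=-0.180137:
  k1 = f(0.340000, -0.180137) = -0.399929
  k2 = f(0.510000, -0.248125) = -0.567742
  p ← -0.180137 + 0.34·(-0.567742) = -0.373169
p(0.68) ≈ -0.3732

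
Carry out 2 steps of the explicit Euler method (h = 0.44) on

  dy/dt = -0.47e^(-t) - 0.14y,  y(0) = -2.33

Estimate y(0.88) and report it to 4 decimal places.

-2.3790

Euler: y_{n+1} = y_n + h·f(t_n, y_n).
t=0.000000, y=-2.330000: f=-0.143800 → y ← -2.330000 + 0.44·(-0.143800) = -2.393272
t=0.440000, y=-2.393272: f=0.032361 → y ← -2.393272 + 0.44·0.032361 = -2.379033
y(0.88) ≈ -2.3790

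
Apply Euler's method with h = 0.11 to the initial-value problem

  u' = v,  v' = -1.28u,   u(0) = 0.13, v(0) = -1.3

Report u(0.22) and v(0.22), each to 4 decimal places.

-0.1580, -1.3165

Euler on (u,v): u_{n+1} = u_n + h·u', v_{n+1} = v_n + h·v'.
0.000000: (0.130000, -1.300000); f=(-1.300000, -0.166400) → (-0.013000, -1.318304)
0.110000: (-0.013000, -1.318304); f=(-1.318304, 0.016640) → (-0.158013, -1.316474)
(u(0.22), v(0.22)) ≈ (-0.1580, -1.3165)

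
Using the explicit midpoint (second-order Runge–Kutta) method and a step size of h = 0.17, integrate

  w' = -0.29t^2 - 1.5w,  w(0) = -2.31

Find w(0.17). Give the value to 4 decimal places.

Midpoint: k1 = f(t_n, w_n); k2 = f(t_n + h/2, w_n + (h/2)·k1); w_{n+1} = w_n + h·k2.
t=0.000000, w=-2.310000:
  k1 = f(0.000000, -2.310000) = 3.465000
  k2 = f(0.085000, -2.015475) = 3.021117
  w ← -2.310000 + 0.17·3.021117 = -1.796410
w(0.17) ≈ -1.7964

-1.7964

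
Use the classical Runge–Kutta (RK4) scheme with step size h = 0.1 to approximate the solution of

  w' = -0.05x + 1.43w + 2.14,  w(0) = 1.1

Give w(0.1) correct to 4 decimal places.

RK4: k1 = f(x_n, w_n); k2 = f(x_n + h/2, w_n + (h/2)·k1); k3 = f(x_n + h/2, w_n + (h/2)·k2); k4 = f(x_n + h, w_n + h·k3); w_{n+1} = w_n + (h/6)·(k1 + 2k2 + 2k3 + k4).
x=0.000000, w=1.100000:
  k1 = f(0.000000, 1.100000) = 3.713000
  k2 = f(0.050000, 1.285650) = 3.975980
  k3 = f(0.050000, 1.298799) = 3.994783
  k4 = f(0.100000, 1.499478) = 4.279254
  w ← 1.100000 + (0.1/6)·(k1 + 2k2 + 2k3 + k4) = 1.498896
w(0.1) ≈ 1.4989

1.4989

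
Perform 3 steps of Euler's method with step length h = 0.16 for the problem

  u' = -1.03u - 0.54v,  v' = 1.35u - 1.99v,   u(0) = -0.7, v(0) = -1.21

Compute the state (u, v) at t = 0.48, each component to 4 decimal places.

Euler on (u,v): u_{n+1} = u_n + h·u', v_{n+1} = v_n + h·v'.
0.000000: (-0.700000, -1.210000); f=(1.374400, 1.462900) → (-0.480096, -0.975936)
0.160000: (-0.480096, -0.975936); f=(1.021504, 1.293983) → (-0.316655, -0.768899)
0.320000: (-0.316655, -0.768899); f=(0.741360, 1.102624) → (-0.198038, -0.592479)
(u(0.48), v(0.48)) ≈ (-0.1980, -0.5925)

-0.1980, -0.5925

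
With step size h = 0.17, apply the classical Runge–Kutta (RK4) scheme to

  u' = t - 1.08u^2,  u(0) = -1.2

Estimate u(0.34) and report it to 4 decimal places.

-2.0514

RK4: k1 = f(t_n, u_n); k2 = f(t_n + h/2, u_n + (h/2)·k1); k3 = f(t_n + h/2, u_n + (h/2)·k2); k4 = f(t_n + h, u_n + h·k3); u_{n+1} = u_n + (h/6)·(k1 + 2k2 + 2k3 + k4).
t=0.000000, u=-1.200000:
  k1 = f(0.000000, -1.200000) = -1.555200
  k2 = f(0.085000, -1.332192) = -1.831714
  k3 = f(0.085000, -1.355696) = -1.899944
  k4 = f(0.170000, -1.522990) = -2.335060
  u ← -1.200000 + (0.17/6)·(k1 + 2k2 + 2k3 + k4) = -1.521685
t=0.170000, u=-1.521685:
  k1 = f(0.170000, -1.521685) = -2.330766
  k2 = f(0.255000, -1.719800) = -2.939328
  k3 = f(0.255000, -1.771528) = -3.134375
  k4 = f(0.340000, -2.054528) = -4.218774
  u ← -1.521685 + (0.17/6)·(k1 + 2k2 + 2k3 + k4) = -2.051431
u(0.34) ≈ -2.0514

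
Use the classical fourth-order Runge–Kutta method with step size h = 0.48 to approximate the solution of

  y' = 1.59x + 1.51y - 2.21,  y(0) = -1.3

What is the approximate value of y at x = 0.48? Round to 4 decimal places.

-4.0007

RK4: k1 = f(x_n, y_n); k2 = f(x_n + h/2, y_n + (h/2)·k1); k3 = f(x_n + h/2, y_n + (h/2)·k2); k4 = f(x_n + h, y_n + h·k3); y_{n+1} = y_n + (h/6)·(k1 + 2k2 + 2k3 + k4).
x=0.000000, y=-1.300000:
  k1 = f(0.000000, -1.300000) = -4.173000
  k2 = f(0.240000, -2.301520) = -5.303695
  k3 = f(0.240000, -2.572887) = -5.713459
  k4 = f(0.480000, -4.042460) = -7.550915
  y ← -1.300000 + (0.48/6)·(k1 + 2k2 + 2k3 + k4) = -4.000658
y(0.48) ≈ -4.0007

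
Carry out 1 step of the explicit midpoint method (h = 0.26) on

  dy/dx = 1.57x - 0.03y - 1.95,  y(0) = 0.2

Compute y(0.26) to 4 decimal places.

-0.2535

Midpoint: k1 = f(x_n, y_n); k2 = f(x_n + h/2, y_n + (h/2)·k1); y_{n+1} = y_n + h·k2.
x=0.000000, y=0.200000:
  k1 = f(0.000000, 0.200000) = -1.956000
  k2 = f(0.130000, -0.054280) = -1.744272
  y ← 0.200000 + 0.26·(-1.744272) = -0.253511
y(0.26) ≈ -0.2535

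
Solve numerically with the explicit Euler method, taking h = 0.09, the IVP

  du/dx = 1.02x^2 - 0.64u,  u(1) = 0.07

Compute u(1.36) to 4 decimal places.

0.4974

Euler: u_{n+1} = u_n + h·f(x_n, u_n).
x=1.000000, u=0.070000: f=0.975200 → u ← 0.070000 + 0.09·0.975200 = 0.157768
x=1.090000, u=0.157768: f=1.110890 → u ← 0.157768 + 0.09·1.110890 = 0.257748
x=1.180000, u=0.257748: f=1.255289 → u ← 0.257748 + 0.09·1.255289 = 0.370724
x=1.270000, u=0.370724: f=1.407895 → u ← 0.370724 + 0.09·1.407895 = 0.497435
u(1.36) ≈ 0.4974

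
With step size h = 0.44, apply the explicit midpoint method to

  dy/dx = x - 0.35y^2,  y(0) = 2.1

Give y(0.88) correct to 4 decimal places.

1.6213

Midpoint: k1 = f(x_n, y_n); k2 = f(x_n + h/2, y_n + (h/2)·k1); y_{n+1} = y_n + h·k2.
x=0.000000, y=2.100000:
  k1 = f(0.000000, 2.100000) = -1.543500
  k2 = f(0.220000, 1.760430) = -0.864690
  y ← 2.100000 + 0.44·(-0.864690) = 1.719536
x=0.440000, y=1.719536:
  k1 = f(0.440000, 1.719536) = -0.594882
  k2 = f(0.660000, 1.588662) = -0.223347
  y ← 1.719536 + 0.44·(-0.223347) = 1.621264
y(0.88) ≈ 1.6213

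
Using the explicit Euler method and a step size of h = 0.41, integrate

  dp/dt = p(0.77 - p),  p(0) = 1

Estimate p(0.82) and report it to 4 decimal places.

Euler: p_{n+1} = p_n + h·f(t_n, p_n).
t=0.000000, p=1.000000: f=-0.230000 → p ← 1.000000 + 0.41·(-0.230000) = 0.905700
t=0.410000, p=0.905700: f=-0.122903 → p ← 0.905700 + 0.41·(-0.122903) = 0.855310
p(0.82) ≈ 0.8553

0.8553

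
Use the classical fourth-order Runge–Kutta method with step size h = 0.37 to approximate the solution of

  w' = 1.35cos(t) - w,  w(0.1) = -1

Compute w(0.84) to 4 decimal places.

0.1232

RK4: k1 = f(t_n, w_n); k2 = f(t_n + h/2, w_n + (h/2)·k1); k3 = f(t_n + h/2, w_n + (h/2)·k2); k4 = f(t_n + h, w_n + h·k3); w_{n+1} = w_n + (h/6)·(k1 + 2k2 + 2k3 + k4).
t=0.100000, w=-1.000000:
  k1 = f(0.100000, -1.000000) = 2.343256
  k2 = f(0.285000, -0.566498) = 1.862041
  k3 = f(0.285000, -0.655522) = 1.951066
  k4 = f(0.470000, -0.278106) = 1.481723
  w ← -1.000000 + (0.37/6)·(k1 + 2k2 + 2k3 + k4) = -0.293843
t=0.470000, w=-0.293843:
  k1 = f(0.470000, -0.293843) = 1.497460
  k2 = f(0.655000, -0.016813) = 1.087428
  k3 = f(0.655000, -0.092669) = 1.163284
  k4 = f(0.840000, 0.136572) = 0.764503
  w ← -0.293843 + (0.37/6)·(k1 + 2k2 + 2k3 + k4) = 0.123232
w(0.84) ≈ 0.1232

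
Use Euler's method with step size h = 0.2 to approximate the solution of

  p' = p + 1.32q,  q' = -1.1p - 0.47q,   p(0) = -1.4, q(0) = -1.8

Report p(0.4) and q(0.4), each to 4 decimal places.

-2.9355, -0.7243

Euler on (p,q): p_{n+1} = p_n + h·p', q_{n+1} = q_n + h·q'.
0.000000: (-1.400000, -1.800000); f=(-3.776000, 2.386000) → (-2.155200, -1.322800)
0.200000: (-2.155200, -1.322800); f=(-3.901296, 2.992436) → (-2.935459, -0.724313)
(p(0.4), q(0.4)) ≈ (-2.9355, -0.7243)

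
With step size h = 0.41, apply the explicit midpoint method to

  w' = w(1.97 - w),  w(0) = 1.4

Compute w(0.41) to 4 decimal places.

Midpoint: k1 = f(t_n, w_n); k2 = f(t_n + h/2, w_n + (h/2)·k1); w_{n+1} = w_n + h·k2.
t=0.000000, w=1.400000:
  k1 = f(0.000000, 1.400000) = 0.798000
  k2 = f(0.205000, 1.563590) = 0.635459
  w ← 1.400000 + 0.41·0.635459 = 1.660538
w(0.41) ≈ 1.6605

1.6605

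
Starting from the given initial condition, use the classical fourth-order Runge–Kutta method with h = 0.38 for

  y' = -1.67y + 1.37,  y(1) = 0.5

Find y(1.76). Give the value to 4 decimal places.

RK4: k1 = f(s_n, y_n); k2 = f(s_n + h/2, y_n + (h/2)·k1); k3 = f(s_n + h/2, y_n + (h/2)·k2); k4 = f(s_n + h, y_n + h·k3); y_{n+1} = y_n + (h/6)·(k1 + 2k2 + 2k3 + k4).
s=1.000000, y=0.500000:
  k1 = f(1.000000, 0.500000) = 0.535000
  k2 = f(1.190000, 0.601650) = 0.365245
  k3 = f(1.190000, 0.569396) = 0.419108
  k4 = f(1.380000, 0.659261) = 0.269034
  y ← 0.500000 + (0.38/6)·(k1 + 2k2 + 2k3 + k4) = 0.650273
s=1.380000, y=0.650273:
  k1 = f(1.380000, 0.650273) = 0.284043
  k2 = f(1.570000, 0.704242) = 0.193916
  k3 = f(1.570000, 0.687118) = 0.222514
  k4 = f(1.760000, 0.734829) = 0.142836
  y ← 0.650273 + (0.38/6)·(k1 + 2k2 + 2k3 + k4) = 0.730057
y(1.76) ≈ 0.7301

0.7301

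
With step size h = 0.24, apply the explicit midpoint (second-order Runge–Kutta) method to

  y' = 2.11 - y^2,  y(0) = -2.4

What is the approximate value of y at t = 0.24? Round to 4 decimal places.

Midpoint: k1 = f(t_n, y_n); k2 = f(t_n + h/2, y_n + (h/2)·k1); y_{n+1} = y_n + h·k2.
t=0.000000, y=-2.400000:
  k1 = f(0.000000, -2.400000) = -3.650000
  k2 = f(0.120000, -2.838000) = -5.944244
  y ← -2.400000 + 0.24·(-5.944244) = -3.826619
y(0.24) ≈ -3.8266

-3.8266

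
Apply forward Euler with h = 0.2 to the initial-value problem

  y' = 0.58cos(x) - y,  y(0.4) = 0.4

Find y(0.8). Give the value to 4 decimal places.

0.4372

Euler: y_{n+1} = y_n + h·f(x_n, y_n).
x=0.400000, y=0.400000: f=0.134215 → y ← 0.400000 + 0.2·0.134215 = 0.426843
x=0.600000, y=0.426843: f=0.051852 → y ← 0.426843 + 0.2·0.051852 = 0.437213
y(0.8) ≈ 0.4372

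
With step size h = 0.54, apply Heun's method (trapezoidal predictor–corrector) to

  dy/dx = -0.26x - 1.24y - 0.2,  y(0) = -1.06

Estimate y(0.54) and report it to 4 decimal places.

-0.6976

Heun: k1 = f(x_n, y_n); k2 = f(x_n + h, y_n + h·k1); y_{n+1} = y_n + (h/2)·(k1 + k2).
x=0.000000, y=-1.060000:
  k1 = f(0.000000, -1.060000) = 1.114400
  k2 = f(0.540000, -0.458224) = 0.227798
  y ← -1.060000 + (0.54/2)·(1.114400 + 0.227798) = -0.697607
y(0.54) ≈ -0.6976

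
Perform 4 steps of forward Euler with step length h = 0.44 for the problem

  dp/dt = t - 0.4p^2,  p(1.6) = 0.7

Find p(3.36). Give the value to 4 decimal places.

Euler: p_{n+1} = p_n + h·f(t_n, p_n).
t=1.600000, p=0.700000: f=1.404000 → p ← 0.700000 + 0.44·1.404000 = 1.317760
t=2.040000, p=1.317760: f=1.345403 → p ← 1.317760 + 0.44·1.345403 = 1.909738
t=2.480000, p=1.909738: f=1.021161 → p ← 1.909738 + 0.44·1.021161 = 2.359048
t=2.920000, p=2.359048: f=0.693956 → p ← 2.359048 + 0.44·0.693956 = 2.664389
p(3.36) ≈ 2.6644

2.6644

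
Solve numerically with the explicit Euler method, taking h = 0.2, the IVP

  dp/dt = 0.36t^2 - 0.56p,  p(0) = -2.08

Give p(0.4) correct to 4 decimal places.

-1.6373

Euler: p_{n+1} = p_n + h·f(t_n, p_n).
t=0.000000, p=-2.080000: f=1.164800 → p ← -2.080000 + 0.2·1.164800 = -1.847040
t=0.200000, p=-1.847040: f=1.048742 → p ← -1.847040 + 0.2·1.048742 = -1.637292
p(0.4) ≈ -1.6373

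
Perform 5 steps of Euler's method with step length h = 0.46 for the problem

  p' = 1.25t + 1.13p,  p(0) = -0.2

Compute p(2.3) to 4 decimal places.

Euler: p_{n+1} = p_n + h·f(t_n, p_n).
t=0.000000, p=-0.200000: f=-0.226000 → p ← -0.200000 + 0.46·(-0.226000) = -0.303960
t=0.460000, p=-0.303960: f=0.231525 → p ← -0.303960 + 0.46·0.231525 = -0.197458
t=0.920000, p=-0.197458: f=0.926872 → p ← -0.197458 + 0.46·0.926872 = 0.228903
t=1.380000, p=0.228903: f=1.983660 → p ← 0.228903 + 0.46·1.983660 = 1.141386
t=1.840000, p=1.141386: f=3.589767 → p ← 1.141386 + 0.46·3.589767 = 2.792679
p(2.3) ≈ 2.7927

2.7927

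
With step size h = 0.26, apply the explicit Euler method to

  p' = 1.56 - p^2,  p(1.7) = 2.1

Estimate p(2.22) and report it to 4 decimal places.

Euler: p_{n+1} = p_n + h·f(x_n, p_n).
x=1.700000, p=2.100000: f=-2.850000 → p ← 2.100000 + 0.26·(-2.850000) = 1.359000
x=1.960000, p=1.359000: f=-0.286881 → p ← 1.359000 + 0.26·(-0.286881) = 1.284411
p(2.22) ≈ 1.2844

1.2844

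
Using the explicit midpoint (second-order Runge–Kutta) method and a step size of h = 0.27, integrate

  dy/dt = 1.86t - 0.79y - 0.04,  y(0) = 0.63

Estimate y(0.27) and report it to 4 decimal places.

0.5681

Midpoint: k1 = f(t_n, y_n); k2 = f(t_n + h/2, y_n + (h/2)·k1); y_{n+1} = y_n + h·k2.
t=0.000000, y=0.630000:
  k1 = f(0.000000, 0.630000) = -0.537700
  k2 = f(0.135000, 0.557411) = -0.229254
  y ← 0.630000 + 0.27·(-0.229254) = 0.568101
y(0.27) ≈ 0.5681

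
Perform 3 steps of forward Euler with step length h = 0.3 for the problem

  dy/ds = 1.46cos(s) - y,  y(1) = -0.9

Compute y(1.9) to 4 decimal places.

-0.1235

Euler: y_{n+1} = y_n + h·f(s_n, y_n).
s=1.000000, y=-0.900000: f=1.688841 → y ← -0.900000 + 0.3·1.688841 = -0.393348
s=1.300000, y=-0.393348: f=0.783896 → y ← -0.393348 + 0.3·0.783896 = -0.158179
s=1.600000, y=-0.158179: f=0.115548 → y ← -0.158179 + 0.3·0.115548 = -0.123515
y(1.9) ≈ -0.1235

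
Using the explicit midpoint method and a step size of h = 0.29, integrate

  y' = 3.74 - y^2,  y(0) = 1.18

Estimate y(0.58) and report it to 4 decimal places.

1.7723

Midpoint: k1 = f(x_n, y_n); k2 = f(x_n + h/2, y_n + (h/2)·k1); y_{n+1} = y_n + h·k2.
x=0.000000, y=1.180000:
  k1 = f(0.000000, 1.180000) = 2.347600
  k2 = f(0.145000, 1.520402) = 1.428378
  y ← 1.180000 + 0.29·1.428378 = 1.594230
x=0.290000, y=1.594230:
  k1 = f(0.290000, 1.594230) = 1.198432
  k2 = f(0.435000, 1.768002) = 0.614168
  y ← 1.594230 + 0.29·0.614168 = 1.772338
y(0.58) ≈ 1.7723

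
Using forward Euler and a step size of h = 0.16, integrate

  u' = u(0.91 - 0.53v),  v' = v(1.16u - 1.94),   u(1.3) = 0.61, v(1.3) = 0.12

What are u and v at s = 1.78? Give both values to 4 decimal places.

Euler on (u,v): u_{n+1} = u_n + h·u', v_{n+1} = v_n + h·v'.
1.300000: (0.610000, 0.120000); f=(0.516304, -0.147888) → (0.692609, 0.096338)
1.460000: (0.692609, 0.096338); f=(0.594910, -0.109495) → (0.787794, 0.078819)
1.620000: (0.787794, 0.078819); f=(0.683983, -0.080880) → (0.897232, 0.065878)
(u(1.78), v(1.78)) ≈ (0.8972, 0.0659)

0.8972, 0.0659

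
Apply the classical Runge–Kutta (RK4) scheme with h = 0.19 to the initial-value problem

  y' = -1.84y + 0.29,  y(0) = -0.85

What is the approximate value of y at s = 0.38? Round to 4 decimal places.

-0.3432

RK4: k1 = f(s_n, y_n); k2 = f(s_n + h/2, y_n + (h/2)·k1); k3 = f(s_n + h/2, y_n + (h/2)·k2); k4 = f(s_n + h, y_n + h·k3); y_{n+1} = y_n + (h/6)·(k1 + 2k2 + 2k3 + k4).
s=0.000000, y=-0.850000:
  k1 = f(0.000000, -0.850000) = 1.854000
  k2 = f(0.095000, -0.673870) = 1.529921
  k3 = f(0.095000, -0.704658) = 1.586570
  k4 = f(0.190000, -0.548552) = 1.299335
  y ← -0.850000 + (0.19/6)·(k1 + 2k2 + 2k3 + k4) = -0.552767
s=0.190000, y=-0.552767:
  k1 = f(0.190000, -0.552767) = 1.307091
  k2 = f(0.285000, -0.428593) = 1.078611
  k3 = f(0.285000, -0.450299) = 1.118549
  k4 = f(0.380000, -0.340242) = 0.916046
  y ← -0.552767 + (0.19/6)·(k1 + 2k2 + 2k3 + k4) = -0.343214
y(0.38) ≈ -0.3432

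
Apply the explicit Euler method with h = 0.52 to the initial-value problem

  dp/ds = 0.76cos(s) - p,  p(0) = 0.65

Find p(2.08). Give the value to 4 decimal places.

0.2575

Euler: p_{n+1} = p_n + h·f(s_n, p_n).
s=0.000000, p=0.650000: f=0.110000 → p ← 0.650000 + 0.52·0.110000 = 0.707200
s=0.520000, p=0.707200: f=-0.047657 → p ← 0.707200 + 0.52·(-0.047657) = 0.682418
s=1.040000, p=0.682418: f=-0.297691 → p ← 0.682418 + 0.52·(-0.297691) = 0.527619
s=1.560000, p=0.527619: f=-0.519414 → p ← 0.527619 + 0.52·(-0.519414) = 0.257524
p(2.08) ≈ 0.2575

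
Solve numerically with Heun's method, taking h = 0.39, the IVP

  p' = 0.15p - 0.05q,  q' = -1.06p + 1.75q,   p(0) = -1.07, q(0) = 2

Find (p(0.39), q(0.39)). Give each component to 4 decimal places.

Heun on (p,q): k1 = f(x_n, state_n); k2 = f(x_n + h, state_n + h·k1); state_{n+1} = state_n + (h/2)·(k1 + k2).
0.000000: (-1.070000, 2.000000)
  k1 = (-0.260500, 4.634200)
  predictor → (-1.171595, 3.807338)
  k2 = (-0.366106, 7.904732)
  → (-1.192188, 4.445092)
(p(0.39), q(0.39)) ≈ (-1.1922, 4.4451)

-1.1922, 4.4451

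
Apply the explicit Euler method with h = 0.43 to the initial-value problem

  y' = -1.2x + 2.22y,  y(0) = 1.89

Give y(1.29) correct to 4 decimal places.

13.2361

Euler: y_{n+1} = y_n + h·f(x_n, y_n).
x=0.000000, y=1.890000: f=4.195800 → y ← 1.890000 + 0.43·4.195800 = 3.694194
x=0.430000, y=3.694194: f=7.685111 → y ← 3.694194 + 0.43·7.685111 = 6.998792
x=0.860000, y=6.998792: f=14.505317 → y ← 6.998792 + 0.43·14.505317 = 13.236078
y(1.29) ≈ 13.2361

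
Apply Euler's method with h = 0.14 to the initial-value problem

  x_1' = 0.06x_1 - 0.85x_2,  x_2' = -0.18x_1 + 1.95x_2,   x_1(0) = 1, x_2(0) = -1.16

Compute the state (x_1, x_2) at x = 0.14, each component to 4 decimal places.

Euler on (x_1,x_2): x_1_{n+1} = x_1_n + h·x_1', x_2_{n+1} = x_2_n + h·x_2'.
0.000000: (1.000000, -1.160000); f=(1.046000, -2.442000) → (1.146440, -1.501880)
(x_1(0.14), x_2(0.14)) ≈ (1.1464, -1.5019)

1.1464, -1.5019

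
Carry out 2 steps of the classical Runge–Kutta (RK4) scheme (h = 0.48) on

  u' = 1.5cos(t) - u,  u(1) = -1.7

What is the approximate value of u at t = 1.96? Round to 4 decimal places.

RK4: k1 = f(t_n, u_n); k2 = f(t_n + h/2, u_n + (h/2)·k1); k3 = f(t_n + h/2, u_n + (h/2)·k2); k4 = f(t_n + h, u_n + h·k3); u_{n+1} = u_n + (h/6)·(k1 + 2k2 + 2k3 + k4).
t=1.000000, u=-1.700000:
  k1 = f(1.000000, -1.700000) = 2.510453
  k2 = f(1.240000, -1.097491) = 1.584686
  k3 = f(1.240000, -1.319675) = 1.806870
  k4 = f(1.480000, -0.832702) = 0.968710
  u ← -1.700000 + (0.48/6)·(k1 + 2k2 + 2k3 + k4) = -0.879018
t=1.480000, u=-0.879018:
  k1 = f(1.480000, -0.879018) = 1.015025
  k2 = f(1.720000, -0.635412) = 0.412436
  k3 = f(1.720000, -0.780033) = 0.557057
  k4 = f(1.960000, -0.611631) = 0.042453
  u ← -0.879018 + (0.48/6)·(k1 + 2k2 + 2k3 + k4) = -0.639301
u(1.96) ≈ -0.6393

-0.6393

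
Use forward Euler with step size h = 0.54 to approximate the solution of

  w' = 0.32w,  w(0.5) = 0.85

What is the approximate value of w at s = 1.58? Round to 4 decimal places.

1.1691

Euler: w_{n+1} = w_n + h·f(s_n, w_n).
s=0.500000, w=0.850000: f=0.272000 → w ← 0.850000 + 0.54·0.272000 = 0.996880
s=1.040000, w=0.996880: f=0.319002 → w ← 0.996880 + 0.54·0.319002 = 1.169141
w(1.58) ≈ 1.1691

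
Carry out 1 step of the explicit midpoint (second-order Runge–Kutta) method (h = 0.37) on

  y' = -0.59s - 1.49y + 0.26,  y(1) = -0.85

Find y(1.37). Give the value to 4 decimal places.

Midpoint: k1 = f(s_n, y_n); k2 = f(s_n + h/2, y_n + (h/2)·k1); y_{n+1} = y_n + h·k2.
s=1.000000, y=-0.850000:
  k1 = f(1.000000, -0.850000) = 0.936500
  k2 = f(1.185000, -0.676747) = 0.569204
  y ← -0.850000 + 0.37·0.569204 = -0.639395
y(1.37) ≈ -0.6394

-0.6394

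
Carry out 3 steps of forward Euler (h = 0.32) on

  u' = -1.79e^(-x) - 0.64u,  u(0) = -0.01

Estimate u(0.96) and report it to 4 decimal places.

-1.0000

Euler: u_{n+1} = u_n + h·f(x_n, u_n).
x=0.000000, u=-0.010000: f=-1.783600 → u ← -0.010000 + 0.32·(-1.783600) = -0.580752
x=0.320000, u=-0.580752: f=-0.928125 → u ← -0.580752 + 0.32·(-0.928125) = -0.877752
x=0.640000, u=-0.877752: f=-0.382092 → u ← -0.877752 + 0.32·(-0.382092) = -1.000022
u(0.96) ≈ -1.0000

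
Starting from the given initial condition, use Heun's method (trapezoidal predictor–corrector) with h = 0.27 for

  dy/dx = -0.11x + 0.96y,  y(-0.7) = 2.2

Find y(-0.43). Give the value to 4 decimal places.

Heun: k1 = f(x_n, y_n); k2 = f(x_n + h, y_n + h·k1); y_{n+1} = y_n + (h/2)·(k1 + k2).
x=-0.700000, y=2.200000:
  k1 = f(-0.700000, 2.200000) = 2.189000
  k2 = f(-0.430000, 2.791030) = 2.726689
  y ← 2.200000 + (0.27/2)·(2.189000 + 2.726689) = 2.863618
y(-0.43) ≈ 2.8636

2.8636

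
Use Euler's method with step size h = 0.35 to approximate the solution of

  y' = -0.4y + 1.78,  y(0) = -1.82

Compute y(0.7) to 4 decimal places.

Euler: y_{n+1} = y_n + h·f(x_n, y_n).
x=0.000000, y=-1.820000: f=2.508000 → y ← -1.820000 + 0.35·2.508000 = -0.942200
x=0.350000, y=-0.942200: f=2.156880 → y ← -0.942200 + 0.35·2.156880 = -0.187292
y(0.7) ≈ -0.1873

-0.1873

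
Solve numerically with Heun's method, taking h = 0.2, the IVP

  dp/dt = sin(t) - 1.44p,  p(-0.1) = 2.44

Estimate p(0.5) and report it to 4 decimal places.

1.1420

Heun: k1 = f(t_n, p_n); k2 = f(t_n + h, p_n + h·k1); p_{n+1} = p_n + (h/2)·(k1 + k2).
t=-0.100000, p=2.440000:
  k1 = f(-0.100000, 2.440000) = -3.613433
  k2 = f(0.100000, 1.717313) = -2.373098
  p ← 2.440000 + (0.2/2)·(-3.613433 + (-2.373098)) = 1.841347
t=0.100000, p=1.841347:
  k1 = f(0.100000, 1.841347) = -2.551706
  k2 = f(0.300000, 1.331006) = -1.621128
  p ← 1.841347 + (0.2/2)·(-2.551706 + (-1.621128)) = 1.424063
t=0.300000, p=1.424063:
  k1 = f(0.300000, 1.424063) = -1.755131
  k2 = f(0.500000, 1.073037) = -1.065748
  p ← 1.424063 + (0.2/2)·(-1.755131 + (-1.065748)) = 1.141976
p(0.5) ≈ 1.1420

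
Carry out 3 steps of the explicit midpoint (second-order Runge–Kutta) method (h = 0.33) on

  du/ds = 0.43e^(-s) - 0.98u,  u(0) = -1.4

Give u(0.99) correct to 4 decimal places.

Midpoint: k1 = f(s_n, u_n); k2 = f(s_n + h/2, u_n + (h/2)·k1); u_{n+1} = u_n + h·k2.
s=0.000000, u=-1.400000:
  k1 = f(0.000000, -1.400000) = 1.802000
  k2 = f(0.165000, -1.102670) = 1.445211
  u ← -1.400000 + 0.33·1.445211 = -0.923080
s=0.330000, u=-0.923080:
  k1 = f(0.330000, -0.923080) = 1.213756
  k2 = f(0.495000, -0.722811) = 0.970470
  u ← -0.923080 + 0.33·0.970470 = -0.602825
s=0.660000, u=-0.602825:
  k1 = f(0.660000, -0.602825) = 0.813015
  k2 = f(0.825000, -0.468678) = 0.647745
  u ← -0.602825 + 0.33·0.647745 = -0.389069
u(0.99) ≈ -0.3891

-0.3891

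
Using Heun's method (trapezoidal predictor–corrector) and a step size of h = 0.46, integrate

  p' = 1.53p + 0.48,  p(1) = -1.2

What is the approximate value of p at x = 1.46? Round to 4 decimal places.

-2.0433

Heun: k1 = f(x_n, p_n); k2 = f(x_n + h, p_n + h·k1); p_{n+1} = p_n + (h/2)·(k1 + k2).
x=1.000000, p=-1.200000:
  k1 = f(1.000000, -1.200000) = -1.356000
  k2 = f(1.460000, -1.823760) = -2.310353
  p ← -1.200000 + (0.46/2)·(-1.356000 + (-2.310353)) = -2.043261
p(1.46) ≈ -2.0433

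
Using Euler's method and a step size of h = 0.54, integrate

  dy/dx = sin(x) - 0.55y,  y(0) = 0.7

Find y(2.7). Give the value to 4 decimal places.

1.2801

Euler: y_{n+1} = y_n + h·f(x_n, y_n).
x=0.000000, y=0.700000: f=-0.385000 → y ← 0.700000 + 0.54·(-0.385000) = 0.492100
x=0.540000, y=0.492100: f=0.243481 → y ← 0.492100 + 0.54·0.243481 = 0.623580
x=1.080000, y=0.623580: f=0.538989 → y ← 0.623580 + 0.54·0.538989 = 0.914634
x=1.620000, y=0.914634: f=0.495741 → y ← 0.914634 + 0.54·0.495741 = 1.182334
x=2.160000, y=1.182334: f=0.181100 → y ← 1.182334 + 0.54·0.181100 = 1.280128
y(2.7) ≈ 1.2801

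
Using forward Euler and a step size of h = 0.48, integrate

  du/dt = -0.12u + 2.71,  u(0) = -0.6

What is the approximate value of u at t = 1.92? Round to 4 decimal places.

4.2974

Euler: u_{n+1} = u_n + h·f(t_n, u_n).
t=0.000000, u=-0.600000: f=2.782000 → u ← -0.600000 + 0.48·2.782000 = 0.735360
t=0.480000, u=0.735360: f=2.621757 → u ← 0.735360 + 0.48·2.621757 = 1.993803
t=0.960000, u=1.993803: f=2.470744 → u ← 1.993803 + 0.48·2.470744 = 3.179760
t=1.440000, u=3.179760: f=2.328429 → u ← 3.179760 + 0.48·2.328429 = 4.297406
u(1.92) ≈ 4.2974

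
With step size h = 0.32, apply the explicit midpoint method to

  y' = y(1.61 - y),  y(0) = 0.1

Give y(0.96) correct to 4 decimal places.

0.3740

Midpoint: k1 = f(x_n, y_n); k2 = f(x_n + h/2, y_n + (h/2)·k1); y_{n+1} = y_n + h·k2.
x=0.000000, y=0.100000:
  k1 = f(0.000000, 0.100000) = 0.151000
  k2 = f(0.160000, 0.124160) = 0.184482
  y ← 0.100000 + 0.32·0.184482 = 0.159034
x=0.320000, y=0.159034:
  k1 = f(0.320000, 0.159034) = 0.230753
  k2 = f(0.480000, 0.195955) = 0.277089
  y ← 0.159034 + 0.32·0.277089 = 0.247703
x=0.640000, y=0.247703:
  k1 = f(0.640000, 0.247703) = 0.337445
  k2 = f(0.800000, 0.301694) = 0.394708
  y ← 0.247703 + 0.32·0.394708 = 0.374009
y(0.96) ≈ 0.3740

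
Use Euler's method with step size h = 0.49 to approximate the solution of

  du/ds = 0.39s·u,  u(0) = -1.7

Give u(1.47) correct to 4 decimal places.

Euler: u_{n+1} = u_n + h·f(s_n, u_n).
s=0.000000, u=-1.700000: f=0.000000 → u ← -1.700000 + 0.49·0.000000 = -1.700000
s=0.490000, u=-1.700000: f=-0.324870 → u ← -1.700000 + 0.49·(-0.324870) = -1.859186
s=0.980000, u=-1.859186: f=-0.710581 → u ← -1.859186 + 0.49·(-0.710581) = -2.207371
u(1.47) ≈ -2.2074

-2.2074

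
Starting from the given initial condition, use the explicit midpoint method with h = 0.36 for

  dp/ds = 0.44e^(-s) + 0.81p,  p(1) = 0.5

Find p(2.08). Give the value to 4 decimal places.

Midpoint: k1 = f(s_n, p_n); k2 = f(s_n + h/2, p_n + (h/2)·k1); p_{n+1} = p_n + h·k2.
s=1.000000, p=0.500000:
  k1 = f(1.000000, 0.500000) = 0.566867
  k2 = f(1.180000, 0.602036) = 0.622852
  p ← 0.500000 + 0.36·0.622852 = 0.724227
s=1.360000, p=0.724227:
  k1 = f(1.360000, 0.724227) = 0.699554
  k2 = f(1.540000, 0.850146) = 0.782946
  p ← 0.724227 + 0.36·0.782946 = 1.006087
s=1.720000, p=1.006087:
  k1 = f(1.720000, 1.006087) = 0.893720
  k2 = f(1.900000, 1.166957) = 1.011045
  p ← 1.006087 + 0.36·1.011045 = 1.370064
p(2.08) ≈ 1.3701

1.3701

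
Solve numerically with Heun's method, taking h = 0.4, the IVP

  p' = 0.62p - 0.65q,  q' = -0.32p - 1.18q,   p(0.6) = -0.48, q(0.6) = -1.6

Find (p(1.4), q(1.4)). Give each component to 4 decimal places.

-0.0972, -0.6241

Heun on (p,q): k1 = f(s_n, state_n); k2 = f(s_n + h, state_n + h·k1); state_{n+1} = state_n + (h/2)·(k1 + k2).
0.600000: (-0.480000, -1.600000)
  k1 = (0.742400, 2.041600)
  predictor → (-0.183040, -0.783360)
  k2 = (0.395699, 0.982938)
  → (-0.252380, -0.995092)
1.000000: (-0.252380, -0.995092)
  k1 = (0.490334, 1.254971)
  predictor → (-0.056246, -0.493104)
  k2 = (0.285645, 0.599862)
  → (-0.097184, -0.624126)
(p(1.4), q(1.4)) ≈ (-0.0972, -0.6241)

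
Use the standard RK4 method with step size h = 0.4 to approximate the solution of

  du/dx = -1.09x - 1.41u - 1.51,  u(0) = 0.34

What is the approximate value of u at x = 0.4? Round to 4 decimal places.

-0.3407

RK4: k1 = f(x_n, u_n); k2 = f(x_n + h/2, u_n + (h/2)·k1); k3 = f(x_n + h/2, u_n + (h/2)·k2); k4 = f(x_n + h, u_n + h·k3); u_{n+1} = u_n + (h/6)·(k1 + 2k2 + 2k3 + k4).
x=0.000000, u=0.340000:
  k1 = f(0.000000, 0.340000) = -1.989400
  k2 = f(0.200000, -0.057880) = -1.646389
  k3 = f(0.200000, 0.010722) = -1.743118
  k4 = f(0.400000, -0.357247) = -1.442281
  u ← 0.340000 + (0.4/6)·(k1 + 2k2 + 2k3 + k4) = -0.340713
u(0.4) ≈ -0.3407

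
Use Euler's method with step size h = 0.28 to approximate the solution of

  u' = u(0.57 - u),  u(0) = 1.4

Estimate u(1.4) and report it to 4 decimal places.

Euler: u_{n+1} = u_n + h·f(x_n, u_n).
x=0.000000, u=1.400000: f=-1.162000 → u ← 1.400000 + 0.28·(-1.162000) = 1.074640
x=0.280000, u=1.074640: f=-0.542306 → u ← 1.074640 + 0.28·(-0.542306) = 0.922794
x=0.560000, u=0.922794: f=-0.325556 → u ← 0.922794 + 0.28·(-0.325556) = 0.831638
x=0.840000, u=0.831638: f=-0.217589 → u ← 0.831638 + 0.28·(-0.217589) = 0.770714
x=1.120000, u=0.770714: f=-0.154693 → u ← 0.770714 + 0.28·(-0.154693) = 0.727400
u(1.4) ≈ 0.7274

0.7274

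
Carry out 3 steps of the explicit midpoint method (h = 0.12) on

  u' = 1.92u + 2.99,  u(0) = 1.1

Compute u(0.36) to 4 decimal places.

3.7197

Midpoint: k1 = f(x_n, u_n); k2 = f(x_n + h/2, u_n + (h/2)·k1); u_{n+1} = u_n + h·k2.
x=0.000000, u=1.100000:
  k1 = f(0.000000, 1.100000) = 5.102000
  k2 = f(0.060000, 1.406120) = 5.689750
  u ← 1.100000 + 0.12·5.689750 = 1.782770
x=0.120000, u=1.782770:
  k1 = f(0.120000, 1.782770) = 6.412918
  k2 = f(0.180000, 2.167545) = 7.151687
  u ← 1.782770 + 0.12·7.151687 = 2.640972
x=0.240000, u=2.640972:
  k1 = f(0.240000, 2.640972) = 8.060667
  k2 = f(0.300000, 3.124612) = 8.989256
  u ← 2.640972 + 0.12·8.989256 = 3.719683
u(0.36) ≈ 3.7197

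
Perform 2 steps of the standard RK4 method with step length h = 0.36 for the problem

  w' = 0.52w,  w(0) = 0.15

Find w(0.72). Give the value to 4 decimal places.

0.2181

RK4: k1 = f(x_n, w_n); k2 = f(x_n + h/2, w_n + (h/2)·k1); k3 = f(x_n + h/2, w_n + (h/2)·k2); k4 = f(x_n + h, w_n + h·k3); w_{n+1} = w_n + (h/6)·(k1 + 2k2 + 2k3 + k4).
x=0.000000, w=0.150000:
  k1 = f(0.000000, 0.150000) = 0.078000
  k2 = f(0.180000, 0.164040) = 0.085301
  k3 = f(0.180000, 0.165354) = 0.085984
  k4 = f(0.360000, 0.180954) = 0.094096
  w ← 0.150000 + (0.36/6)·(k1 + 2k2 + 2k3 + k4) = 0.180880
x=0.360000, w=0.180880:
  k1 = f(0.360000, 0.180880) = 0.094058
  k2 = f(0.540000, 0.197810) = 0.102861
  k3 = f(0.540000, 0.199395) = 0.103685
  k4 = f(0.720000, 0.218207) = 0.113467
  w ← 0.180880 + (0.36/6)·(k1 + 2k2 + 2k3 + k4) = 0.218117
w(0.72) ≈ 0.2181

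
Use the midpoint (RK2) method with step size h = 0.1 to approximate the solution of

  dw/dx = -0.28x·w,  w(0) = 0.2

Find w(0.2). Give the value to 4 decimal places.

0.1989

Midpoint: k1 = f(x_n, w_n); k2 = f(x_n + h/2, w_n + (h/2)·k1); w_{n+1} = w_n + h·k2.
x=0.000000, w=0.200000:
  k1 = f(0.000000, 0.200000) = 0.000000
  k2 = f(0.050000, 0.200000) = -0.002800
  w ← 0.200000 + 0.1·(-0.002800) = 0.199720
x=0.100000, w=0.199720:
  k1 = f(0.100000, 0.199720) = -0.005592
  k2 = f(0.150000, 0.199440) = -0.008376
  w ← 0.199720 + 0.1·(-0.008376) = 0.198882
w(0.2) ≈ 0.1989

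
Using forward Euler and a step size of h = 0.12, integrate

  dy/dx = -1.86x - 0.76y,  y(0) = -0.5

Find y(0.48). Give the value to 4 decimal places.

-0.4922

Euler: y_{n+1} = y_n + h·f(x_n, y_n).
x=0.000000, y=-0.500000: f=0.380000 → y ← -0.500000 + 0.12·0.380000 = -0.454400
x=0.120000, y=-0.454400: f=0.122144 → y ← -0.454400 + 0.12·0.122144 = -0.439743
x=0.240000, y=-0.439743: f=-0.112196 → y ← -0.439743 + 0.12·(-0.112196) = -0.453206
x=0.360000, y=-0.453206: f=-0.325163 → y ← -0.453206 + 0.12·(-0.325163) = -0.492226
y(0.48) ≈ -0.4922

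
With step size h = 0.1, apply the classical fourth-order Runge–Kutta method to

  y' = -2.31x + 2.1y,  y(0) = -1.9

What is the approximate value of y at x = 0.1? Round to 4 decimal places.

RK4: k1 = f(x_n, y_n); k2 = f(x_n + h/2, y_n + (h/2)·k1); k3 = f(x_n + h/2, y_n + (h/2)·k2); k4 = f(x_n + h, y_n + h·k3); y_{n+1} = y_n + (h/6)·(k1 + 2k2 + 2k3 + k4).
x=0.000000, y=-1.900000:
  k1 = f(0.000000, -1.900000) = -3.990000
  k2 = f(0.050000, -2.099500) = -4.524450
  k3 = f(0.050000, -2.126222) = -4.580567
  k4 = f(0.100000, -2.358057) = -5.182919
  y ← -1.900000 + (0.1/6)·(k1 + 2k2 + 2k3 + k4) = -2.356383
y(0.1) ≈ -2.3564

-2.3564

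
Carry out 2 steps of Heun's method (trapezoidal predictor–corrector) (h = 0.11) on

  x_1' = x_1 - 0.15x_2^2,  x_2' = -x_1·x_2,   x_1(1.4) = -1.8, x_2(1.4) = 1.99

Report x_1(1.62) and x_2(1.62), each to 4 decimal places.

Heun on (x_1,x_2): k1 = f(t_n, state_n); k2 = f(t_n + h, state_n + h·k1); state_{n+1} = state_n + (h/2)·(k1 + k2).
1.400000: (-1.800000, 1.990000)
  k1 = (-2.394015, 3.582000)
  predictor → (-2.063342, 2.384020)
  k2 = (-2.915874, 4.919048)
  → (-2.092044, 2.457558)
1.510000: (-2.092044, 2.457558)
  k1 = (-2.997982, 5.141318)
  predictor → (-2.421822, 3.023103)
  k2 = (-3.792694, 7.321416)
  → (-2.465531, 3.143008)
(x_1(1.62), x_2(1.62)) ≈ (-2.4655, 3.1430)

-2.4655, 3.1430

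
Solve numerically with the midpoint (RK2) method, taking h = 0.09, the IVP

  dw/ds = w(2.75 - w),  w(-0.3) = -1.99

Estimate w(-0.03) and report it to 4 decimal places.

-12.4071

Midpoint: k1 = f(s_n, w_n); k2 = f(s_n + h/2, w_n + (h/2)·k1); w_{n+1} = w_n + h·k2.
s=-0.300000, w=-1.990000:
  k1 = f(-0.300000, -1.990000) = -9.432600
  k2 = f(-0.255000, -2.414467) = -12.469435
  w ← -1.990000 + 0.09·(-12.469435) = -3.112249
s=-0.210000, w=-3.112249:
  k1 = f(-0.210000, -3.112249) = -18.244780
  k2 = f(-0.165000, -3.933264) = -26.287045
  w ← -3.112249 + 0.09·(-26.287045) = -5.478083
s=-0.120000, w=-5.478083:
  k1 = f(-0.120000, -5.478083) = -45.074124
  k2 = f(-0.075000, -7.506419) = -76.988974
  w ← -5.478083 + 0.09·(-76.988974) = -12.407091
w(-0.03) ≈ -12.4071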